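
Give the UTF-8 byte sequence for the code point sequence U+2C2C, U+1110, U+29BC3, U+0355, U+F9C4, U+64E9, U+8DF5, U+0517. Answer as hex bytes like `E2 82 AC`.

U+2C2C: 3-byte form → E2 B0 AC.
U+1110: 3-byte form → E1 84 90.
U+29BC3: 4-byte form → F0 A9 AF 83.
U+0355: 2-byte form → CD 95.
U+F9C4: 3-byte form → EF A7 84.
U+64E9: 3-byte form → E6 93 A9.
U+8DF5: 3-byte form → E8 B7 B5.
U+0517: 2-byte form → D4 97.
Concatenated (23 bytes): E2 B0 AC E1 84 90 F0 A9 AF 83 CD 95 EF A7 84 E6 93 A9 E8 B7 B5 D4 97.

E2 B0 AC E1 84 90 F0 A9 AF 83 CD 95 EF A7 84 E6 93 A9 E8 B7 B5 D4 97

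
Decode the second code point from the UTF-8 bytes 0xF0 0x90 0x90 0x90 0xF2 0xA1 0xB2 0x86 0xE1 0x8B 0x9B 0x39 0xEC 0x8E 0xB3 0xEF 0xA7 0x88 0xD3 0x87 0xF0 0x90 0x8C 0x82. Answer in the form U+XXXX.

U+A1C86

Offset 0: leading byte 0xF0 = 11110000 → 4-byte char #1 = F0 90 90 90.
Offset 4: leading byte 0xF2 = 11110010 → 4-byte char #2 = F2 A1 B2 86.
Leading byte 0xF2 = 11110010 matches 11110xxx → 4-byte sequence.
Byte 1: 0xF2 = 11110010, payload 010 (3 bits).
Byte 2: 0xA1 = 10100001 (10xxxxxx ✓), payload 100001.
Byte 3: 0xB2 = 10110010 (10xxxxxx ✓), payload 110010.
Byte 4: 0x86 = 10000110 (10xxxxxx ✓), payload 000110.
Concatenate: 010100001110010000110 = 0xA1C86 (21 bits → U+A1C86).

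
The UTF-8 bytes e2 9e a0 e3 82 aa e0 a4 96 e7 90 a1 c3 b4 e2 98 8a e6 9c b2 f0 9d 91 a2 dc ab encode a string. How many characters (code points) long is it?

Byte at offset 0: 0xE2 = 11100010 → 3-byte char (#1). Advance 3.
Byte at offset 3: 0xE3 = 11100011 → 3-byte char (#2). Advance 3.
Byte at offset 6: 0xE0 = 11100000 → 3-byte char (#3). Advance 3.
Byte at offset 9: 0xE7 = 11100111 → 3-byte char (#4). Advance 3.
Byte at offset 12: 0xC3 = 11000011 → 2-byte char (#5). Advance 2.
Byte at offset 14: 0xE2 = 11100010 → 3-byte char (#6). Advance 3.
Byte at offset 17: 0xE6 = 11100110 → 3-byte char (#7). Advance 3.
Byte at offset 20: 0xF0 = 11110000 → 4-byte char (#8). Advance 4.
Byte at offset 24: 0xDC = 11011100 → 2-byte char (#9). Advance 2.
Reached end at offset 26 after 9 code points.

9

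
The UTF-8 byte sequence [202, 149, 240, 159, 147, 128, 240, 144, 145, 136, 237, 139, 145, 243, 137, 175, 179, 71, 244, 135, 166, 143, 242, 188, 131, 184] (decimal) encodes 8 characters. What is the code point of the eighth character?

U+BC0F8

Offset 0: leading byte 0xCA = 11001010 → 2-byte char #1 = CA 95.
Offset 2: leading byte 0xF0 = 11110000 → 4-byte char #2 = F0 9F 93 80.
Offset 6: leading byte 0xF0 = 11110000 → 4-byte char #3 = F0 90 91 88.
Offset 10: leading byte 0xED = 11101101 → 3-byte char #4 = ED 8B 91.
Offset 13: leading byte 0xF3 = 11110011 → 4-byte char #5 = F3 89 AF B3.
Offset 17: leading byte 0x47 = 01000111 → 1-byte char #6 = 47.
Offset 18: leading byte 0xF4 = 11110100 → 4-byte char #7 = F4 87 A6 8F.
Offset 22: leading byte 0xF2 = 11110010 → 4-byte char #8 = F2 BC 83 B8.
Leading byte 0xF2 = 11110010 matches 11110xxx → 4-byte sequence.
Byte 1: 0xF2 = 11110010, payload 010 (3 bits).
Byte 2: 0xBC = 10111100 (10xxxxxx ✓), payload 111100.
Byte 3: 0x83 = 10000011 (10xxxxxx ✓), payload 000011.
Byte 4: 0xB8 = 10111000 (10xxxxxx ✓), payload 111000.
Concatenate: 010111100000011111000 = 0xBC0F8 (21 bits → U+BC0F8).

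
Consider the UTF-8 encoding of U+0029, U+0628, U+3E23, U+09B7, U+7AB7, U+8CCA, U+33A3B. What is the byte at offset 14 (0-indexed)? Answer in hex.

0x8A

U+0029 → 1-byte form 29 at offsets 0–0.
U+0628 → 2-byte form D8 A8 at offsets 1–2.
U+3E23 → 3-byte form E3 B8 A3 at offsets 3–5.
U+09B7 → 3-byte form E0 A6 B7 at offsets 6–8.
U+7AB7 → 3-byte form E7 AA B7 at offsets 9–11.
U+8CCA → 3-byte form E8 B3 8A at offsets 12–14.
Offset 14 falls in char 6's range; it's byte 3 of E8 B3 8A = 0x8A.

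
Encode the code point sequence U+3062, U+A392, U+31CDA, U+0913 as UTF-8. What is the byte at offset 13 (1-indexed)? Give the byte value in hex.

1-indexed offset 13 is 0-indexed offset 12.
U+3062 → 3-byte form E3 81 A2 at offsets 0–2.
U+A392 → 3-byte form EA 8E 92 at offsets 3–5.
U+31CDA → 4-byte form F0 B1 B3 9A at offsets 6–9.
U+0913 → 3-byte form E0 A4 93 at offsets 10–12.
Offset 12 falls in char 4's range; it's byte 3 of E0 A4 93 = 0x93.

0x93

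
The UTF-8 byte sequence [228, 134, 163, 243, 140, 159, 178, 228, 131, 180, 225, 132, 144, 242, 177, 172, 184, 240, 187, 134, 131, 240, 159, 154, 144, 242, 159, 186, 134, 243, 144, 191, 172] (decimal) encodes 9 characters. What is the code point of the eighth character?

Offset 0: leading byte 0xE4 = 11100100 → 3-byte char #1 = E4 86 A3.
Offset 3: leading byte 0xF3 = 11110011 → 4-byte char #2 = F3 8C 9F B2.
Offset 7: leading byte 0xE4 = 11100100 → 3-byte char #3 = E4 83 B4.
Offset 10: leading byte 0xE1 = 11100001 → 3-byte char #4 = E1 84 90.
Offset 13: leading byte 0xF2 = 11110010 → 4-byte char #5 = F2 B1 AC B8.
Offset 17: leading byte 0xF0 = 11110000 → 4-byte char #6 = F0 BB 86 83.
Offset 21: leading byte 0xF0 = 11110000 → 4-byte char #7 = F0 9F 9A 90.
Offset 25: leading byte 0xF2 = 11110010 → 4-byte char #8 = F2 9F BA 86.
Leading byte 0xF2 = 11110010 matches 11110xxx → 4-byte sequence.
Byte 1: 0xF2 = 11110010, payload 010 (3 bits).
Byte 2: 0x9F = 10011111 (10xxxxxx ✓), payload 011111.
Byte 3: 0xBA = 10111010 (10xxxxxx ✓), payload 111010.
Byte 4: 0x86 = 10000110 (10xxxxxx ✓), payload 000110.
Concatenate: 010011111111010000110 = 0x9FE86 (21 bits → U+9FE86).

U+9FE86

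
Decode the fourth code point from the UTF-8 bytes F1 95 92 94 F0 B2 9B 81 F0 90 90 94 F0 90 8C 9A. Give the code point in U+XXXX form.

Offset 0: leading byte 0xF1 = 11110001 → 4-byte char #1 = F1 95 92 94.
Offset 4: leading byte 0xF0 = 11110000 → 4-byte char #2 = F0 B2 9B 81.
Offset 8: leading byte 0xF0 = 11110000 → 4-byte char #3 = F0 90 90 94.
Offset 12: leading byte 0xF0 = 11110000 → 4-byte char #4 = F0 90 8C 9A.
Leading byte 0xF0 = 11110000 matches 11110xxx → 4-byte sequence.
Byte 1: 0xF0 = 11110000, payload 000 (3 bits).
Byte 2: 0x90 = 10010000 (10xxxxxx ✓), payload 010000.
Byte 3: 0x8C = 10001100 (10xxxxxx ✓), payload 001100.
Byte 4: 0x9A = 10011010 (10xxxxxx ✓), payload 011010.
Concatenate: 000010000001100011010 = 0x1031A (21 bits → U+1031A).

U+1031A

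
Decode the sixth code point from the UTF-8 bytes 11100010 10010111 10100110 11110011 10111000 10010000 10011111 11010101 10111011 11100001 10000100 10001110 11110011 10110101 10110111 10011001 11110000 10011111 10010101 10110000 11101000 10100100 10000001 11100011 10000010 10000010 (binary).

Offset 0: leading byte 0xE2 = 11100010 → 3-byte char #1 = E2 97 A6.
Offset 3: leading byte 0xF3 = 11110011 → 4-byte char #2 = F3 B8 90 9F.
Offset 7: leading byte 0xD5 = 11010101 → 2-byte char #3 = D5 BB.
Offset 9: leading byte 0xE1 = 11100001 → 3-byte char #4 = E1 84 8E.
Offset 12: leading byte 0xF3 = 11110011 → 4-byte char #5 = F3 B5 B7 99.
Offset 16: leading byte 0xF0 = 11110000 → 4-byte char #6 = F0 9F 95 B0.
Leading byte 0xF0 = 11110000 matches 11110xxx → 4-byte sequence.
Byte 1: 0xF0 = 11110000, payload 000 (3 bits).
Byte 2: 0x9F = 10011111 (10xxxxxx ✓), payload 011111.
Byte 3: 0x95 = 10010101 (10xxxxxx ✓), payload 010101.
Byte 4: 0xB0 = 10110000 (10xxxxxx ✓), payload 110000.
Concatenate: 000011111010101110000 = 0x1F570 (21 bits → U+1F570).

U+1F570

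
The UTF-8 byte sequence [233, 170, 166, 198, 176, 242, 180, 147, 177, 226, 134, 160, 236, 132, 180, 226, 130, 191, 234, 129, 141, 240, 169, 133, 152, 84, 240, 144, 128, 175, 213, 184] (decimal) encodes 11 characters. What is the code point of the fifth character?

U+C134

Offset 0: leading byte 0xE9 = 11101001 → 3-byte char #1 = E9 AA A6.
Offset 3: leading byte 0xC6 = 11000110 → 2-byte char #2 = C6 B0.
Offset 5: leading byte 0xF2 = 11110010 → 4-byte char #3 = F2 B4 93 B1.
Offset 9: leading byte 0xE2 = 11100010 → 3-byte char #4 = E2 86 A0.
Offset 12: leading byte 0xEC = 11101100 → 3-byte char #5 = EC 84 B4.
Leading byte 0xEC = 11101100 matches 1110xxxx → 3-byte sequence.
Byte 1: 0xEC = 11101100, payload 1100 (4 bits).
Byte 2: 0x84 = 10000100 (10xxxxxx ✓), payload 000100.
Byte 3: 0xB4 = 10110100 (10xxxxxx ✓), payload 110100.
Concatenate: 1100000100110100 = 0xC134 (16 bits → U+C134).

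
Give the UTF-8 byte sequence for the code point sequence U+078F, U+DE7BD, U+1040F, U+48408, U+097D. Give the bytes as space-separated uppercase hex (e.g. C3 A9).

U+078F: 2-byte form → DE 8F.
U+DE7BD: 4-byte form → F3 9E 9E BD.
U+1040F: 4-byte form → F0 90 90 8F.
U+48408: 4-byte form → F1 88 90 88.
U+097D: 3-byte form → E0 A5 BD.
Concatenated (17 bytes): DE 8F F3 9E 9E BD F0 90 90 8F F1 88 90 88 E0 A5 BD.

DE 8F F3 9E 9E BD F0 90 90 8F F1 88 90 88 E0 A5 BD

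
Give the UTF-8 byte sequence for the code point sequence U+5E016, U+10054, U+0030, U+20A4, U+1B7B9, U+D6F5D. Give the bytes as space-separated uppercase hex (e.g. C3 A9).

U+5E016: 4-byte form → F1 9E 80 96.
U+10054: 4-byte form → F0 90 81 94.
U+0030: 1-byte form → 30.
U+20A4: 3-byte form → E2 82 A4.
U+1B7B9: 4-byte form → F0 9B 9E B9.
U+D6F5D: 4-byte form → F3 96 BD 9D.
Concatenated (20 bytes): F1 9E 80 96 F0 90 81 94 30 E2 82 A4 F0 9B 9E B9 F3 96 BD 9D.

F1 9E 80 96 F0 90 81 94 30 E2 82 A4 F0 9B 9E B9 F3 96 BD 9D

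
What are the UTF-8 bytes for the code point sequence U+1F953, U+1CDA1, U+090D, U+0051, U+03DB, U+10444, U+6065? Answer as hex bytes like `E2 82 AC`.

F0 9F A5 93 F0 9C B6 A1 E0 A4 8D 51 CF 9B F0 90 91 84 E6 81 A5

U+1F953: 4-byte form → F0 9F A5 93.
U+1CDA1: 4-byte form → F0 9C B6 A1.
U+090D: 3-byte form → E0 A4 8D.
U+0051: 1-byte form → 51.
U+03DB: 2-byte form → CF 9B.
U+10444: 4-byte form → F0 90 91 84.
U+6065: 3-byte form → E6 81 A5.
Concatenated (21 bytes): F0 9F A5 93 F0 9C B6 A1 E0 A4 8D 51 CF 9B F0 90 91 84 E6 81 A5.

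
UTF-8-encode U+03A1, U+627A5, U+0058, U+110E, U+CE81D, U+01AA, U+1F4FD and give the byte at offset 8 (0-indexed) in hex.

U+03A1 → 2-byte form CE A1 at offsets 0–1.
U+627A5 → 4-byte form F1 A2 9E A5 at offsets 2–5.
U+0058 → 1-byte form 58 at offsets 6–6.
U+110E → 3-byte form E1 84 8E at offsets 7–9.
Offset 8 falls in char 4's range; it's byte 2 of E1 84 8E = 0x84.

0x84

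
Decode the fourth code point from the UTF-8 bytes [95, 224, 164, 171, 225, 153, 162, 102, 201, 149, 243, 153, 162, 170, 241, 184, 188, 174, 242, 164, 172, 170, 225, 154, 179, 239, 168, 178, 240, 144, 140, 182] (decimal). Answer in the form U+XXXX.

U+0066

Offset 0: leading byte 0x5F = 01011111 → 1-byte char #1 = 5F.
Offset 1: leading byte 0xE0 = 11100000 → 3-byte char #2 = E0 A4 AB.
Offset 4: leading byte 0xE1 = 11100001 → 3-byte char #3 = E1 99 A2.
Offset 7: leading byte 0x66 = 01100110 → 1-byte char #4 = 66.
Leading byte 0x66 = 01100110 matches 0xxxxxxx → 1-byte sequence.
Byte 1: 0x66 = 01100110, payload 1100110 (7 bits).
Concatenate: 1100110 = 0x66 (7 bits → U+0066).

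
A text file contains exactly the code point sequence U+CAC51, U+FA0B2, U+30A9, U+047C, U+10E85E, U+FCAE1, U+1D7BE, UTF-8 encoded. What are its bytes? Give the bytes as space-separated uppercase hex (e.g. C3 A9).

F3 8A B1 91 F3 BA 82 B2 E3 82 A9 D1 BC F4 8E A1 9E F3 BC AB A1 F0 9D 9E BE

U+CAC51: 4-byte form → F3 8A B1 91.
U+FA0B2: 4-byte form → F3 BA 82 B2.
U+30A9: 3-byte form → E3 82 A9.
U+047C: 2-byte form → D1 BC.
U+10E85E: 4-byte form → F4 8E A1 9E.
U+FCAE1: 4-byte form → F3 BC AB A1.
U+1D7BE: 4-byte form → F0 9D 9E BE.
Concatenated (25 bytes): F3 8A B1 91 F3 BA 82 B2 E3 82 A9 D1 BC F4 8E A1 9E F3 BC AB A1 F0 9D 9E BE.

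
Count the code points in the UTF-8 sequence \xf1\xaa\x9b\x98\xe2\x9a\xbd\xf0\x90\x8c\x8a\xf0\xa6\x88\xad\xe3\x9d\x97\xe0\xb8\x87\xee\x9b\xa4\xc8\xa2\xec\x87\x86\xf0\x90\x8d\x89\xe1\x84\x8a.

Byte at offset 0: 0xF1 = 11110001 → 4-byte char (#1). Advance 4.
Byte at offset 4: 0xE2 = 11100010 → 3-byte char (#2). Advance 3.
Byte at offset 7: 0xF0 = 11110000 → 4-byte char (#3). Advance 4.
Byte at offset 11: 0xF0 = 11110000 → 4-byte char (#4). Advance 4.
Byte at offset 15: 0xE3 = 11100011 → 3-byte char (#5). Advance 3.
Byte at offset 18: 0xE0 = 11100000 → 3-byte char (#6). Advance 3.
Byte at offset 21: 0xEE = 11101110 → 3-byte char (#7). Advance 3.
Byte at offset 24: 0xC8 = 11001000 → 2-byte char (#8). Advance 2.
Byte at offset 26: 0xEC = 11101100 → 3-byte char (#9). Advance 3.
Byte at offset 29: 0xF0 = 11110000 → 4-byte char (#10). Advance 4.
Byte at offset 33: 0xE1 = 11100001 → 3-byte char (#11). Advance 3.
Reached end at offset 36 after 11 code points.

11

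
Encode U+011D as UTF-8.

C4 9D

U+011D = 0x11D = 285 decimal. In range U+0080–U+07FF → 2-byte form: 110xxxxx 10xxxxxx.
Binary (11 bits): 00100011101.
Split 5+6: 00100 | 011101.
Byte 1: 11000100 = 0xC4.
Byte 2: 10011101 = 0x9D.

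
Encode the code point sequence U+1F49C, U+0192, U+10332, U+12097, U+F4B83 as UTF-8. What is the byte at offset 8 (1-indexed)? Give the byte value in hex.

1-indexed offset 8 is 0-indexed offset 7.
U+1F49C → 4-byte form F0 9F 92 9C at offsets 0–3.
U+0192 → 2-byte form C6 92 at offsets 4–5.
U+10332 → 4-byte form F0 90 8C B2 at offsets 6–9.
Offset 7 falls in char 3's range; it's byte 2 of F0 90 8C B2 = 0x90.

0x90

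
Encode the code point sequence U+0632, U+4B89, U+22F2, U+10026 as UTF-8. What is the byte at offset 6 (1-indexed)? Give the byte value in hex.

1-indexed offset 6 is 0-indexed offset 5.
U+0632 → 2-byte form D8 B2 at offsets 0–1.
U+4B89 → 3-byte form E4 AE 89 at offsets 2–4.
U+22F2 → 3-byte form E2 8B B2 at offsets 5–7.
Offset 5 falls in char 3's range; it's byte 1 of E2 8B B2 = 0xE2.

0xE2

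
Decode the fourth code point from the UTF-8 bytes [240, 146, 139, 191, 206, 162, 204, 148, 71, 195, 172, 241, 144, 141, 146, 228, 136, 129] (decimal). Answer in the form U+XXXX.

U+0047

Offset 0: leading byte 0xF0 = 11110000 → 4-byte char #1 = F0 92 8B BF.
Offset 4: leading byte 0xCE = 11001110 → 2-byte char #2 = CE A2.
Offset 6: leading byte 0xCC = 11001100 → 2-byte char #3 = CC 94.
Offset 8: leading byte 0x47 = 01000111 → 1-byte char #4 = 47.
Leading byte 0x47 = 01000111 matches 0xxxxxxx → 1-byte sequence.
Byte 1: 0x47 = 01000111, payload 1000111 (7 bits).
Concatenate: 1000111 = 0x47 (7 bits → U+0047).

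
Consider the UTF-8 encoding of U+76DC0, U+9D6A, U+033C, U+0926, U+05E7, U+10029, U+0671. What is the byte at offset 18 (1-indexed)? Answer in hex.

1-indexed offset 18 is 0-indexed offset 17.
U+76DC0 → 4-byte form F1 B6 B7 80 at offsets 0–3.
U+9D6A → 3-byte form E9 B5 AA at offsets 4–6.
U+033C → 2-byte form CC BC at offsets 7–8.
U+0926 → 3-byte form E0 A4 A6 at offsets 9–11.
U+05E7 → 2-byte form D7 A7 at offsets 12–13.
U+10029 → 4-byte form F0 90 80 A9 at offsets 14–17.
Offset 17 falls in char 6's range; it's byte 4 of F0 90 80 A9 = 0xA9.

0xA9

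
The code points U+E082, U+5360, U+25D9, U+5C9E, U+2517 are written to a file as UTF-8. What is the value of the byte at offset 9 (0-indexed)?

0xE5

U+E082 → 3-byte form EE 82 82 at offsets 0–2.
U+5360 → 3-byte form E5 8D A0 at offsets 3–5.
U+25D9 → 3-byte form E2 97 99 at offsets 6–8.
U+5C9E → 3-byte form E5 B2 9E at offsets 9–11.
Offset 9 falls in char 4's range; it's byte 1 of E5 B2 9E = 0xE5.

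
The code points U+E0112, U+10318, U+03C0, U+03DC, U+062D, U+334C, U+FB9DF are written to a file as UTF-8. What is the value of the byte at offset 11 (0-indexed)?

U+E0112 → 4-byte form F3 A0 84 92 at offsets 0–3.
U+10318 → 4-byte form F0 90 8C 98 at offsets 4–7.
U+03C0 → 2-byte form CF 80 at offsets 8–9.
U+03DC → 2-byte form CF 9C at offsets 10–11.
Offset 11 falls in char 4's range; it's byte 2 of CF 9C = 0x9C.

0x9C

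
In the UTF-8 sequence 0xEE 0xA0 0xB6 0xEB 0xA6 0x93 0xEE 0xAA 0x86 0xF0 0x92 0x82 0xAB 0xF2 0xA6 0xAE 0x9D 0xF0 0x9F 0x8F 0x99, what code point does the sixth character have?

Offset 0: leading byte 0xEE = 11101110 → 3-byte char #1 = EE A0 B6.
Offset 3: leading byte 0xEB = 11101011 → 3-byte char #2 = EB A6 93.
Offset 6: leading byte 0xEE = 11101110 → 3-byte char #3 = EE AA 86.
Offset 9: leading byte 0xF0 = 11110000 → 4-byte char #4 = F0 92 82 AB.
Offset 13: leading byte 0xF2 = 11110010 → 4-byte char #5 = F2 A6 AE 9D.
Offset 17: leading byte 0xF0 = 11110000 → 4-byte char #6 = F0 9F 8F 99.
Leading byte 0xF0 = 11110000 matches 11110xxx → 4-byte sequence.
Byte 1: 0xF0 = 11110000, payload 000 (3 bits).
Byte 2: 0x9F = 10011111 (10xxxxxx ✓), payload 011111.
Byte 3: 0x8F = 10001111 (10xxxxxx ✓), payload 001111.
Byte 4: 0x99 = 10011001 (10xxxxxx ✓), payload 011001.
Concatenate: 000011111001111011001 = 0x1F3D9 (21 bits → U+1F3D9).

U+1F3D9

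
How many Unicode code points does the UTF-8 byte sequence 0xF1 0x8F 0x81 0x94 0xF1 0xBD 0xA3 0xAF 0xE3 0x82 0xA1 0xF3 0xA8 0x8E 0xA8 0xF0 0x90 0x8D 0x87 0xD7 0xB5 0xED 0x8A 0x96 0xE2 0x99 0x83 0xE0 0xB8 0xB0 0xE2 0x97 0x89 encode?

Byte at offset 0: 0xF1 = 11110001 → 4-byte char (#1). Advance 4.
Byte at offset 4: 0xF1 = 11110001 → 4-byte char (#2). Advance 4.
Byte at offset 8: 0xE3 = 11100011 → 3-byte char (#3). Advance 3.
Byte at offset 11: 0xF3 = 11110011 → 4-byte char (#4). Advance 4.
Byte at offset 15: 0xF0 = 11110000 → 4-byte char (#5). Advance 4.
Byte at offset 19: 0xD7 = 11010111 → 2-byte char (#6). Advance 2.
Byte at offset 21: 0xED = 11101101 → 3-byte char (#7). Advance 3.
Byte at offset 24: 0xE2 = 11100010 → 3-byte char (#8). Advance 3.
Byte at offset 27: 0xE0 = 11100000 → 3-byte char (#9). Advance 3.
Byte at offset 30: 0xE2 = 11100010 → 3-byte char (#10). Advance 3.
Reached end at offset 33 after 10 code points.

10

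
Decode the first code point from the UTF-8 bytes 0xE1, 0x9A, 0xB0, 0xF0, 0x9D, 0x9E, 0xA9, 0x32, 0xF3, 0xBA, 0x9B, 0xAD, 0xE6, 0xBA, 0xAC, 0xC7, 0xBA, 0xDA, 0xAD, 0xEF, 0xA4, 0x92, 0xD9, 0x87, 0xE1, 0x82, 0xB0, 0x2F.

U+16B0

Offset 0: leading byte 0xE1 = 11100001 → 3-byte char #1 = E1 9A B0.
Leading byte 0xE1 = 11100001 matches 1110xxxx → 3-byte sequence.
Byte 1: 0xE1 = 11100001, payload 0001 (4 bits).
Byte 2: 0x9A = 10011010 (10xxxxxx ✓), payload 011010.
Byte 3: 0xB0 = 10110000 (10xxxxxx ✓), payload 110000.
Concatenate: 0001011010110000 = 0x16B0 (16 bits → U+16B0).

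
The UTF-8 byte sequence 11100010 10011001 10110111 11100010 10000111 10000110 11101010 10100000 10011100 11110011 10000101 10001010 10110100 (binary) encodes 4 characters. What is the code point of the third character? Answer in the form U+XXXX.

Offset 0: leading byte 0xE2 = 11100010 → 3-byte char #1 = E2 99 B7.
Offset 3: leading byte 0xE2 = 11100010 → 3-byte char #2 = E2 87 86.
Offset 6: leading byte 0xEA = 11101010 → 3-byte char #3 = EA A0 9C.
Leading byte 0xEA = 11101010 matches 1110xxxx → 3-byte sequence.
Byte 1: 0xEA = 11101010, payload 1010 (4 bits).
Byte 2: 0xA0 = 10100000 (10xxxxxx ✓), payload 100000.
Byte 3: 0x9C = 10011100 (10xxxxxx ✓), payload 011100.
Concatenate: 1010100000011100 = 0xA81C (16 bits → U+A81C).

U+A81C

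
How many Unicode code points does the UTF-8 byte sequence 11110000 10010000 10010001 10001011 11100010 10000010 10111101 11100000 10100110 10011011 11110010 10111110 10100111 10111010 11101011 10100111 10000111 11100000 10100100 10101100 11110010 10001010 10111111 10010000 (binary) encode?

7

Byte at offset 0: 0xF0 = 11110000 → 4-byte char (#1). Advance 4.
Byte at offset 4: 0xE2 = 11100010 → 3-byte char (#2). Advance 3.
Byte at offset 7: 0xE0 = 11100000 → 3-byte char (#3). Advance 3.
Byte at offset 10: 0xF2 = 11110010 → 4-byte char (#4). Advance 4.
Byte at offset 14: 0xEB = 11101011 → 3-byte char (#5). Advance 3.
Byte at offset 17: 0xE0 = 11100000 → 3-byte char (#6). Advance 3.
Byte at offset 20: 0xF2 = 11110010 → 4-byte char (#7). Advance 4.
Reached end at offset 24 after 7 code points.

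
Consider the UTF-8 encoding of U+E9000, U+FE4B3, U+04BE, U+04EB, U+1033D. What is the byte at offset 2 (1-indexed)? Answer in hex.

1-indexed offset 2 is 0-indexed offset 1.
U+E9000 → 4-byte form F3 A9 80 80 at offsets 0–3.
Offset 1 falls in char 1's range; it's byte 2 of F3 A9 80 80 = 0xA9.

0xA9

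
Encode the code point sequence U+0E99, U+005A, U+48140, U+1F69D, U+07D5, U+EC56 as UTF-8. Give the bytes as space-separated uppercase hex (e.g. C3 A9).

E0 BA 99 5A F1 88 85 80 F0 9F 9A 9D DF 95 EE B1 96

U+0E99: 3-byte form → E0 BA 99.
U+005A: 1-byte form → 5A.
U+48140: 4-byte form → F1 88 85 80.
U+1F69D: 4-byte form → F0 9F 9A 9D.
U+07D5: 2-byte form → DF 95.
U+EC56: 3-byte form → EE B1 96.
Concatenated (17 bytes): E0 BA 99 5A F1 88 85 80 F0 9F 9A 9D DF 95 EE B1 96.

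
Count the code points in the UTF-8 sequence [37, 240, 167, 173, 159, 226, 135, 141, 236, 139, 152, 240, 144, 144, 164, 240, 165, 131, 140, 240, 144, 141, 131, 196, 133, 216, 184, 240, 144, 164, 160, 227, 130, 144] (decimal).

11

Byte at offset 0: 0x25 = 00100101 → 1-byte char (#1). Advance 1.
Byte at offset 1: 0xF0 = 11110000 → 4-byte char (#2). Advance 4.
Byte at offset 5: 0xE2 = 11100010 → 3-byte char (#3). Advance 3.
Byte at offset 8: 0xEC = 11101100 → 3-byte char (#4). Advance 3.
Byte at offset 11: 0xF0 = 11110000 → 4-byte char (#5). Advance 4.
Byte at offset 15: 0xF0 = 11110000 → 4-byte char (#6). Advance 4.
Byte at offset 19: 0xF0 = 11110000 → 4-byte char (#7). Advance 4.
Byte at offset 23: 0xC4 = 11000100 → 2-byte char (#8). Advance 2.
Byte at offset 25: 0xD8 = 11011000 → 2-byte char (#9). Advance 2.
Byte at offset 27: 0xF0 = 11110000 → 4-byte char (#10). Advance 4.
Byte at offset 31: 0xE3 = 11100011 → 3-byte char (#11). Advance 3.
Reached end at offset 34 after 11 code points.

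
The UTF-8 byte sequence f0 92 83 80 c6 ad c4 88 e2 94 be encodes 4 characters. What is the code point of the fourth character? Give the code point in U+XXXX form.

U+253E

Offset 0: leading byte 0xF0 = 11110000 → 4-byte char #1 = F0 92 83 80.
Offset 4: leading byte 0xC6 = 11000110 → 2-byte char #2 = C6 AD.
Offset 6: leading byte 0xC4 = 11000100 → 2-byte char #3 = C4 88.
Offset 8: leading byte 0xE2 = 11100010 → 3-byte char #4 = E2 94 BE.
Leading byte 0xE2 = 11100010 matches 1110xxxx → 3-byte sequence.
Byte 1: 0xE2 = 11100010, payload 0010 (4 bits).
Byte 2: 0x94 = 10010100 (10xxxxxx ✓), payload 010100.
Byte 3: 0xBE = 10111110 (10xxxxxx ✓), payload 111110.
Concatenate: 0010010100111110 = 0x253E (16 bits → U+253E).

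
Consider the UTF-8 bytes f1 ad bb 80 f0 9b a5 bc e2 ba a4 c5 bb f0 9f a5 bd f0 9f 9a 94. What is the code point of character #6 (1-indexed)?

U+1F694

Offset 0: leading byte 0xF1 = 11110001 → 4-byte char #1 = F1 AD BB 80.
Offset 4: leading byte 0xF0 = 11110000 → 4-byte char #2 = F0 9B A5 BC.
Offset 8: leading byte 0xE2 = 11100010 → 3-byte char #3 = E2 BA A4.
Offset 11: leading byte 0xC5 = 11000101 → 2-byte char #4 = C5 BB.
Offset 13: leading byte 0xF0 = 11110000 → 4-byte char #5 = F0 9F A5 BD.
Offset 17: leading byte 0xF0 = 11110000 → 4-byte char #6 = F0 9F 9A 94.
Leading byte 0xF0 = 11110000 matches 11110xxx → 4-byte sequence.
Byte 1: 0xF0 = 11110000, payload 000 (3 bits).
Byte 2: 0x9F = 10011111 (10xxxxxx ✓), payload 011111.
Byte 3: 0x9A = 10011010 (10xxxxxx ✓), payload 011010.
Byte 4: 0x94 = 10010100 (10xxxxxx ✓), payload 010100.
Concatenate: 000011111011010010100 = 0x1F694 (21 bits → U+1F694).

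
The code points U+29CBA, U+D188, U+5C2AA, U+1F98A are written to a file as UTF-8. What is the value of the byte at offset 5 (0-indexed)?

0x86

U+29CBA → 4-byte form F0 A9 B2 BA at offsets 0–3.
U+D188 → 3-byte form ED 86 88 at offsets 4–6.
Offset 5 falls in char 2's range; it's byte 2 of ED 86 88 = 0x86.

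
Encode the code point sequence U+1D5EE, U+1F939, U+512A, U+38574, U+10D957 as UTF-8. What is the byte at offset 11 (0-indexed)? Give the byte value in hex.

0xF0

U+1D5EE → 4-byte form F0 9D 97 AE at offsets 0–3.
U+1F939 → 4-byte form F0 9F A4 B9 at offsets 4–7.
U+512A → 3-byte form E5 84 AA at offsets 8–10.
U+38574 → 4-byte form F0 B8 95 B4 at offsets 11–14.
Offset 11 falls in char 4's range; it's byte 1 of F0 B8 95 B4 = 0xF0.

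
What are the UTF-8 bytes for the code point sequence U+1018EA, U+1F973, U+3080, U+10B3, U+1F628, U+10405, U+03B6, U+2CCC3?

F4 81 A3 AA F0 9F A5 B3 E3 82 80 E1 82 B3 F0 9F 98 A8 F0 90 90 85 CE B6 F0 AC B3 83

U+1018EA: 4-byte form → F4 81 A3 AA.
U+1F973: 4-byte form → F0 9F A5 B3.
U+3080: 3-byte form → E3 82 80.
U+10B3: 3-byte form → E1 82 B3.
U+1F628: 4-byte form → F0 9F 98 A8.
U+10405: 4-byte form → F0 90 90 85.
U+03B6: 2-byte form → CE B6.
U+2CCC3: 4-byte form → F0 AC B3 83.
Concatenated (28 bytes): F4 81 A3 AA F0 9F A5 B3 E3 82 80 E1 82 B3 F0 9F 98 A8 F0 90 90 85 CE B6 F0 AC B3 83.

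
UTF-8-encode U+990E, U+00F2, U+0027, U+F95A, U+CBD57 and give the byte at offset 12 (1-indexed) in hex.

1-indexed offset 12 is 0-indexed offset 11.
U+990E → 3-byte form E9 A4 8E at offsets 0–2.
U+00F2 → 2-byte form C3 B2 at offsets 3–4.
U+0027 → 1-byte form 27 at offsets 5–5.
U+F95A → 3-byte form EF A5 9A at offsets 6–8.
U+CBD57 → 4-byte form F3 8B B5 97 at offsets 9–12.
Offset 11 falls in char 5's range; it's byte 3 of F3 8B B5 97 = 0xB5.

0xB5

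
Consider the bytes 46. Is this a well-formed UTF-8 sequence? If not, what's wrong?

Leading byte 0x46 = 01000110 → 1-byte form.

valid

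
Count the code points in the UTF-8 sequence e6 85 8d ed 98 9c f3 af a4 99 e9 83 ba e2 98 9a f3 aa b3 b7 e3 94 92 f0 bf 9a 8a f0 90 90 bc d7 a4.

10

Byte at offset 0: 0xE6 = 11100110 → 3-byte char (#1). Advance 3.
Byte at offset 3: 0xED = 11101101 → 3-byte char (#2). Advance 3.
Byte at offset 6: 0xF3 = 11110011 → 4-byte char (#3). Advance 4.
Byte at offset 10: 0xE9 = 11101001 → 3-byte char (#4). Advance 3.
Byte at offset 13: 0xE2 = 11100010 → 3-byte char (#5). Advance 3.
Byte at offset 16: 0xF3 = 11110011 → 4-byte char (#6). Advance 4.
Byte at offset 20: 0xE3 = 11100011 → 3-byte char (#7). Advance 3.
Byte at offset 23: 0xF0 = 11110000 → 4-byte char (#8). Advance 4.
Byte at offset 27: 0xF0 = 11110000 → 4-byte char (#9). Advance 4.
Byte at offset 31: 0xD7 = 11010111 → 2-byte char (#10). Advance 2.
Reached end at offset 33 after 10 code points.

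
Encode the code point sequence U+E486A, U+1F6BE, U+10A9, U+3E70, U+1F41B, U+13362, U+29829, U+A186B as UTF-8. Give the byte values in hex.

U+E486A: 4-byte form → F3 A4 A1 AA.
U+1F6BE: 4-byte form → F0 9F 9A BE.
U+10A9: 3-byte form → E1 82 A9.
U+3E70: 3-byte form → E3 B9 B0.
U+1F41B: 4-byte form → F0 9F 90 9B.
U+13362: 4-byte form → F0 93 8D A2.
U+29829: 4-byte form → F0 A9 A0 A9.
U+A186B: 4-byte form → F2 A1 A1 AB.
Concatenated (30 bytes): F3 A4 A1 AA F0 9F 9A BE E1 82 A9 E3 B9 B0 F0 9F 90 9B F0 93 8D A2 F0 A9 A0 A9 F2 A1 A1 AB.

F3 A4 A1 AA F0 9F 9A BE E1 82 A9 E3 B9 B0 F0 9F 90 9B F0 93 8D A2 F0 A9 A0 A9 F2 A1 A1 AB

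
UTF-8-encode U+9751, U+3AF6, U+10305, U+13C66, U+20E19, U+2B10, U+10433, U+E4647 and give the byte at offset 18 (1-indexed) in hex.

0x99

1-indexed offset 18 is 0-indexed offset 17.
U+9751 → 3-byte form E9 9D 91 at offsets 0–2.
U+3AF6 → 3-byte form E3 AB B6 at offsets 3–5.
U+10305 → 4-byte form F0 90 8C 85 at offsets 6–9.
U+13C66 → 4-byte form F0 93 B1 A6 at offsets 10–13.
U+20E19 → 4-byte form F0 A0 B8 99 at offsets 14–17.
Offset 17 falls in char 5's range; it's byte 4 of F0 A0 B8 99 = 0x99.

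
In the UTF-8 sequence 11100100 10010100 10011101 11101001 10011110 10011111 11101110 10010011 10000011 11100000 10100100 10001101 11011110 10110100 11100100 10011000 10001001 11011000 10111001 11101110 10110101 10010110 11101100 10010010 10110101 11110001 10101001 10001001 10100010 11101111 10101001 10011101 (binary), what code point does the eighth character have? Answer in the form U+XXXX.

Offset 0: leading byte 0xE4 = 11100100 → 3-byte char #1 = E4 94 9D.
Offset 3: leading byte 0xE9 = 11101001 → 3-byte char #2 = E9 9E 9F.
Offset 6: leading byte 0xEE = 11101110 → 3-byte char #3 = EE 93 83.
Offset 9: leading byte 0xE0 = 11100000 → 3-byte char #4 = E0 A4 8D.
Offset 12: leading byte 0xDE = 11011110 → 2-byte char #5 = DE B4.
Offset 14: leading byte 0xE4 = 11100100 → 3-byte char #6 = E4 98 89.
Offset 17: leading byte 0xD8 = 11011000 → 2-byte char #7 = D8 B9.
Offset 19: leading byte 0xEE = 11101110 → 3-byte char #8 = EE B5 96.
Leading byte 0xEE = 11101110 matches 1110xxxx → 3-byte sequence.
Byte 1: 0xEE = 11101110, payload 1110 (4 bits).
Byte 2: 0xB5 = 10110101 (10xxxxxx ✓), payload 110101.
Byte 3: 0x96 = 10010110 (10xxxxxx ✓), payload 010110.
Concatenate: 1110110101010110 = 0xED56 (16 bits → U+ED56).

U+ED56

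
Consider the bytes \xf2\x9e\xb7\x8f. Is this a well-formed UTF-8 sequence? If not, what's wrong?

Leading byte 0xF2 = 11110010 → 4-byte form.
Continuation bytes 0x9E=10011110, 0xB7=10110111, 0x8F=10001111 all match 10xxxxxx.
Decoded value 0x9EDCF is ≥ 0x10000 (shortest form) and not a surrogate.

valid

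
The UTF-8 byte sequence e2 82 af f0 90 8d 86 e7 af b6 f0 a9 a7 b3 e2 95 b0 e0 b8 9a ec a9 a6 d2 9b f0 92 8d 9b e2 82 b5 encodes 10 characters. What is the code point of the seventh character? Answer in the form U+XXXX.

Offset 0: leading byte 0xE2 = 11100010 → 3-byte char #1 = E2 82 AF.
Offset 3: leading byte 0xF0 = 11110000 → 4-byte char #2 = F0 90 8D 86.
Offset 7: leading byte 0xE7 = 11100111 → 3-byte char #3 = E7 AF B6.
Offset 10: leading byte 0xF0 = 11110000 → 4-byte char #4 = F0 A9 A7 B3.
Offset 14: leading byte 0xE2 = 11100010 → 3-byte char #5 = E2 95 B0.
Offset 17: leading byte 0xE0 = 11100000 → 3-byte char #6 = E0 B8 9A.
Offset 20: leading byte 0xEC = 11101100 → 3-byte char #7 = EC A9 A6.
Leading byte 0xEC = 11101100 matches 1110xxxx → 3-byte sequence.
Byte 1: 0xEC = 11101100, payload 1100 (4 bits).
Byte 2: 0xA9 = 10101001 (10xxxxxx ✓), payload 101001.
Byte 3: 0xA6 = 10100110 (10xxxxxx ✓), payload 100110.
Concatenate: 1100101001100110 = 0xCA66 (16 bits → U+CA66).

U+CA66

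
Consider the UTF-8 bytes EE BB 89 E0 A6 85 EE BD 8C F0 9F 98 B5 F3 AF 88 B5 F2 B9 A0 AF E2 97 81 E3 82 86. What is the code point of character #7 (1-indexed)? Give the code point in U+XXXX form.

U+25C1

Offset 0: leading byte 0xEE = 11101110 → 3-byte char #1 = EE BB 89.
Offset 3: leading byte 0xE0 = 11100000 → 3-byte char #2 = E0 A6 85.
Offset 6: leading byte 0xEE = 11101110 → 3-byte char #3 = EE BD 8C.
Offset 9: leading byte 0xF0 = 11110000 → 4-byte char #4 = F0 9F 98 B5.
Offset 13: leading byte 0xF3 = 11110011 → 4-byte char #5 = F3 AF 88 B5.
Offset 17: leading byte 0xF2 = 11110010 → 4-byte char #6 = F2 B9 A0 AF.
Offset 21: leading byte 0xE2 = 11100010 → 3-byte char #7 = E2 97 81.
Leading byte 0xE2 = 11100010 matches 1110xxxx → 3-byte sequence.
Byte 1: 0xE2 = 11100010, payload 0010 (4 bits).
Byte 2: 0x97 = 10010111 (10xxxxxx ✓), payload 010111.
Byte 3: 0x81 = 10000001 (10xxxxxx ✓), payload 000001.
Concatenate: 0010010111000001 = 0x25C1 (16 bits → U+25C1).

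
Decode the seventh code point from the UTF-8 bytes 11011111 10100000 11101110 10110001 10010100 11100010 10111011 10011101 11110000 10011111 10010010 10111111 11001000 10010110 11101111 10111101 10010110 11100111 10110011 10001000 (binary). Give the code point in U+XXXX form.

U+7CC8

Offset 0: leading byte 0xDF = 11011111 → 2-byte char #1 = DF A0.
Offset 2: leading byte 0xEE = 11101110 → 3-byte char #2 = EE B1 94.
Offset 5: leading byte 0xE2 = 11100010 → 3-byte char #3 = E2 BB 9D.
Offset 8: leading byte 0xF0 = 11110000 → 4-byte char #4 = F0 9F 92 BF.
Offset 12: leading byte 0xC8 = 11001000 → 2-byte char #5 = C8 96.
Offset 14: leading byte 0xEF = 11101111 → 3-byte char #6 = EF BD 96.
Offset 17: leading byte 0xE7 = 11100111 → 3-byte char #7 = E7 B3 88.
Leading byte 0xE7 = 11100111 matches 1110xxxx → 3-byte sequence.
Byte 1: 0xE7 = 11100111, payload 0111 (4 bits).
Byte 2: 0xB3 = 10110011 (10xxxxxx ✓), payload 110011.
Byte 3: 0x88 = 10001000 (10xxxxxx ✓), payload 001000.
Concatenate: 0111110011001000 = 0x7CC8 (16 bits → U+7CC8).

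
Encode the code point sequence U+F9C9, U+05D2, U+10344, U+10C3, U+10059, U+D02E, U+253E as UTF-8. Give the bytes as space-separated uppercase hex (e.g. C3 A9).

EF A7 89 D7 92 F0 90 8D 84 E1 83 83 F0 90 81 99 ED 80 AE E2 94 BE

U+F9C9: 3-byte form → EF A7 89.
U+05D2: 2-byte form → D7 92.
U+10344: 4-byte form → F0 90 8D 84.
U+10C3: 3-byte form → E1 83 83.
U+10059: 4-byte form → F0 90 81 99.
U+D02E: 3-byte form → ED 80 AE.
U+253E: 3-byte form → E2 94 BE.
Concatenated (22 bytes): EF A7 89 D7 92 F0 90 8D 84 E1 83 83 F0 90 81 99 ED 80 AE E2 94 BE.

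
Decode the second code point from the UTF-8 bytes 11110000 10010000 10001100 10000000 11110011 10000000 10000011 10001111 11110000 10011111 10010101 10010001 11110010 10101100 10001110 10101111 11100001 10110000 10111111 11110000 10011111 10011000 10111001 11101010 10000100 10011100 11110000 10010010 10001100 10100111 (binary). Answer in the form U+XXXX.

U+C00CF

Offset 0: leading byte 0xF0 = 11110000 → 4-byte char #1 = F0 90 8C 80.
Offset 4: leading byte 0xF3 = 11110011 → 4-byte char #2 = F3 80 83 8F.
Leading byte 0xF3 = 11110011 matches 11110xxx → 4-byte sequence.
Byte 1: 0xF3 = 11110011, payload 011 (3 bits).
Byte 2: 0x80 = 10000000 (10xxxxxx ✓), payload 000000.
Byte 3: 0x83 = 10000011 (10xxxxxx ✓), payload 000011.
Byte 4: 0x8F = 10001111 (10xxxxxx ✓), payload 001111.
Concatenate: 011000000000011001111 = 0xC00CF (21 bits → U+C00CF).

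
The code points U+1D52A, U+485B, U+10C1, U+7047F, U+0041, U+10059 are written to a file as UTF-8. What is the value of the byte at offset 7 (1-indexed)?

1-indexed offset 7 is 0-indexed offset 6.
U+1D52A → 4-byte form F0 9D 94 AA at offsets 0–3.
U+485B → 3-byte form E4 A1 9B at offsets 4–6.
Offset 6 falls in char 2's range; it's byte 3 of E4 A1 9B = 0x9B.

0x9B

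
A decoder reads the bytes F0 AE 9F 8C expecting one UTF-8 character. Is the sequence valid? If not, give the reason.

valid

Leading byte 0xF0 = 11110000 → 4-byte form.
Continuation bytes 0xAE=10101110, 0x9F=10011111, 0x8C=10001100 all match 10xxxxxx.
Decoded value 0x2E7CC is ≥ 0x10000 (shortest form) and not a surrogate.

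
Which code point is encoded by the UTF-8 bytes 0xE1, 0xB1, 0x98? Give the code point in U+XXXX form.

Leading byte 0xE1 = 11100001 matches 1110xxxx → 3-byte sequence.
Byte 1: 0xE1 = 11100001, payload 0001 (4 bits).
Byte 2: 0xB1 = 10110001 (10xxxxxx ✓), payload 110001.
Byte 3: 0x98 = 10011000 (10xxxxxx ✓), payload 011000.
Concatenate: 0001110001011000 = 0x1C58 (16 bits → U+1C58).

U+1C58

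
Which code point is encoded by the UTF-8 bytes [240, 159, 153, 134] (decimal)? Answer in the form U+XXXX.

U+1F646

Leading byte 0xF0 = 11110000 matches 11110xxx → 4-byte sequence.
Byte 1: 0xF0 = 11110000, payload 000 (3 bits).
Byte 2: 0x9F = 10011111 (10xxxxxx ✓), payload 011111.
Byte 3: 0x99 = 10011001 (10xxxxxx ✓), payload 011001.
Byte 4: 0x86 = 10000110 (10xxxxxx ✓), payload 000110.
Concatenate: 000011111011001000110 = 0x1F646 (21 bits → U+1F646).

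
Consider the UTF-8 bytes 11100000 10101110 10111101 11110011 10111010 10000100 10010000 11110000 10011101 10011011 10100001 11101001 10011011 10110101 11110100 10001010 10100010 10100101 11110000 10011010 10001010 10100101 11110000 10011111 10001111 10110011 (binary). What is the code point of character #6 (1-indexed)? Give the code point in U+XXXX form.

Offset 0: leading byte 0xE0 = 11100000 → 3-byte char #1 = E0 AE BD.
Offset 3: leading byte 0xF3 = 11110011 → 4-byte char #2 = F3 BA 84 90.
Offset 7: leading byte 0xF0 = 11110000 → 4-byte char #3 = F0 9D 9B A1.
Offset 11: leading byte 0xE9 = 11101001 → 3-byte char #4 = E9 9B B5.
Offset 14: leading byte 0xF4 = 11110100 → 4-byte char #5 = F4 8A A2 A5.
Offset 18: leading byte 0xF0 = 11110000 → 4-byte char #6 = F0 9A 8A A5.
Leading byte 0xF0 = 11110000 matches 11110xxx → 4-byte sequence.
Byte 1: 0xF0 = 11110000, payload 000 (3 bits).
Byte 2: 0x9A = 10011010 (10xxxxxx ✓), payload 011010.
Byte 3: 0x8A = 10001010 (10xxxxxx ✓), payload 001010.
Byte 4: 0xA5 = 10100101 (10xxxxxx ✓), payload 100101.
Concatenate: 000011010001010100101 = 0x1A2A5 (21 bits → U+1A2A5).

U+1A2A5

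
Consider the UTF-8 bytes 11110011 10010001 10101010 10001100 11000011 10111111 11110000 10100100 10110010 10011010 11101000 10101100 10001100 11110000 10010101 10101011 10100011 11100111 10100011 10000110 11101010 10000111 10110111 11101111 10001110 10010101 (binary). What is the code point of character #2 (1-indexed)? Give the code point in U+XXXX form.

U+00FF

Offset 0: leading byte 0xF3 = 11110011 → 4-byte char #1 = F3 91 AA 8C.
Offset 4: leading byte 0xC3 = 11000011 → 2-byte char #2 = C3 BF.
Leading byte 0xC3 = 11000011 matches 110xxxxx → 2-byte sequence.
Byte 1: 0xC3 = 11000011, payload 00011 (5 bits).
Byte 2: 0xBF = 10111111 (10xxxxxx ✓), payload 111111.
Concatenate: 00011111111 = 0xFF (11 bits → U+00FF).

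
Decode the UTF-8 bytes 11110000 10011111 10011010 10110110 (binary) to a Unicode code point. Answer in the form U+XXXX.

U+1F6B6

Leading byte 0xF0 = 11110000 matches 11110xxx → 4-byte sequence.
Byte 1: 0xF0 = 11110000, payload 000 (3 bits).
Byte 2: 0x9F = 10011111 (10xxxxxx ✓), payload 011111.
Byte 3: 0x9A = 10011010 (10xxxxxx ✓), payload 011010.
Byte 4: 0xB6 = 10110110 (10xxxxxx ✓), payload 110110.
Concatenate: 000011111011010110110 = 0x1F6B6 (21 bits → U+1F6B6).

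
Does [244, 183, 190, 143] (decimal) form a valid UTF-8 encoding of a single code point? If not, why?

invalid (encodes a value above U+10FFFF)

Leading byte 0xF4 = 11110100 → 4-byte form.
Payload = 0x137F8F, which exceeds U+10FFFF, the maximum Unicode code point. (Leading bytes F5–FF, or F4 followed by ≥ 0x90, are invalid.)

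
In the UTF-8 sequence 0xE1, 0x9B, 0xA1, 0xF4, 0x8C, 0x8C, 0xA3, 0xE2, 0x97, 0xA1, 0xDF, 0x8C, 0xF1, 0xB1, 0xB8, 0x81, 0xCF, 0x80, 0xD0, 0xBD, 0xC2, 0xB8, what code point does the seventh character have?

U+043D

Offset 0: leading byte 0xE1 = 11100001 → 3-byte char #1 = E1 9B A1.
Offset 3: leading byte 0xF4 = 11110100 → 4-byte char #2 = F4 8C 8C A3.
Offset 7: leading byte 0xE2 = 11100010 → 3-byte char #3 = E2 97 A1.
Offset 10: leading byte 0xDF = 11011111 → 2-byte char #4 = DF 8C.
Offset 12: leading byte 0xF1 = 11110001 → 4-byte char #5 = F1 B1 B8 81.
Offset 16: leading byte 0xCF = 11001111 → 2-byte char #6 = CF 80.
Offset 18: leading byte 0xD0 = 11010000 → 2-byte char #7 = D0 BD.
Leading byte 0xD0 = 11010000 matches 110xxxxx → 2-byte sequence.
Byte 1: 0xD0 = 11010000, payload 10000 (5 bits).
Byte 2: 0xBD = 10111101 (10xxxxxx ✓), payload 111101.
Concatenate: 10000111101 = 0x43D (11 bits → U+043D).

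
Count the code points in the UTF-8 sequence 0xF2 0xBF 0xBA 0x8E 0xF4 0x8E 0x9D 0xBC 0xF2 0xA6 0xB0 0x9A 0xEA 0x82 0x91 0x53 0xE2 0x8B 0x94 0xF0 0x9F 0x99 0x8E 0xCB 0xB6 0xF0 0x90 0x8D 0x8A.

Byte at offset 0: 0xF2 = 11110010 → 4-byte char (#1). Advance 4.
Byte at offset 4: 0xF4 = 11110100 → 4-byte char (#2). Advance 4.
Byte at offset 8: 0xF2 = 11110010 → 4-byte char (#3). Advance 4.
Byte at offset 12: 0xEA = 11101010 → 3-byte char (#4). Advance 3.
Byte at offset 15: 0x53 = 01010011 → 1-byte char (#5). Advance 1.
Byte at offset 16: 0xE2 = 11100010 → 3-byte char (#6). Advance 3.
Byte at offset 19: 0xF0 = 11110000 → 4-byte char (#7). Advance 4.
Byte at offset 23: 0xCB = 11001011 → 2-byte char (#8). Advance 2.
Byte at offset 25: 0xF0 = 11110000 → 4-byte char (#9). Advance 4.
Reached end at offset 29 after 9 code points.

9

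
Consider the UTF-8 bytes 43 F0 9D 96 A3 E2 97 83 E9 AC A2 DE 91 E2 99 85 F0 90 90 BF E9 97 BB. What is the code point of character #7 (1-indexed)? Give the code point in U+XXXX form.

U+1043F

Offset 0: leading byte 0x43 = 01000011 → 1-byte char #1 = 43.
Offset 1: leading byte 0xF0 = 11110000 → 4-byte char #2 = F0 9D 96 A3.
Offset 5: leading byte 0xE2 = 11100010 → 3-byte char #3 = E2 97 83.
Offset 8: leading byte 0xE9 = 11101001 → 3-byte char #4 = E9 AC A2.
Offset 11: leading byte 0xDE = 11011110 → 2-byte char #5 = DE 91.
Offset 13: leading byte 0xE2 = 11100010 → 3-byte char #6 = E2 99 85.
Offset 16: leading byte 0xF0 = 11110000 → 4-byte char #7 = F0 90 90 BF.
Leading byte 0xF0 = 11110000 matches 11110xxx → 4-byte sequence.
Byte 1: 0xF0 = 11110000, payload 000 (3 bits).
Byte 2: 0x90 = 10010000 (10xxxxxx ✓), payload 010000.
Byte 3: 0x90 = 10010000 (10xxxxxx ✓), payload 010000.
Byte 4: 0xBF = 10111111 (10xxxxxx ✓), payload 111111.
Concatenate: 000010000010000111111 = 0x1043F (21 bits → U+1043F).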